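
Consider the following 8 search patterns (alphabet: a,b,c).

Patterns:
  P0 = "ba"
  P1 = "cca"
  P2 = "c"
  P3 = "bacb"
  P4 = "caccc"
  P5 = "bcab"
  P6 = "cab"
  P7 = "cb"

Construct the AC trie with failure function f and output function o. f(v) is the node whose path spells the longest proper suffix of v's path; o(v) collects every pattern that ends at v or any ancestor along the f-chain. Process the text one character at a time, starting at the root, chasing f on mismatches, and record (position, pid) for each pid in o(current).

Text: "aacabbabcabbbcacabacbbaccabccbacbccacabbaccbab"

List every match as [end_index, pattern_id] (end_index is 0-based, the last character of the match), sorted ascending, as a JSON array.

Build automaton:
Trie (insert patterns):
  0='ε' goto b→1 c→3
  1='b' goto a→2 c→12
  2='ba' goto c→6  ←P0
  3='c' goto a→8 b→16 c→4  ←P2
  4='cc' goto a→5
  5='cca' goto ·  ←P1
  6='bac' goto b→7
  7='bacb' goto ·  ←P3
  8='ca' goto b→15 c→9
  9='cac' goto c→10
  10='cacc' goto c→11
  11='caccc' goto ·  ←P4
  12='bc' goto a→13
  13='bca' goto b→14
  14='bcab' goto ·  ←P5
  15='cab' goto ·  ←P6
  16='cb' goto ·  ←P7

BFS fail/out derivation:
  fail(1) 'b': from fail(0)=0 chase 'b': 0 ⇒ 0;  out=∅∪out(0)=∅
  fail(3) 'c': from fail(0)=0 chase 'c': 0 ⇒ 0;  out={2}∪out(0)={2}
  fail(2) 'ba': from fail(1)=0 chase 'a': 0 ⇒ 0;  out={0}∪out(0)={0}
  fail(4) 'cc': from fail(3)=0 chase 'c': 0 ⇒ 3;  out=∅∪out(3)={2}
  fail(8) 'ca': from fail(3)=0 chase 'a': 0 ⇒ 0;  out=∅∪out(0)=∅
  fail(12) 'bc': from fail(1)=0 chase 'c': 0 ⇒ 3;  out=∅∪out(3)={2}
  fail(16) 'cb': from fail(3)=0 chase 'b': 0 ⇒ 1;  out={7}∪out(1)={7}
  fail(5) 'cca': from fail(4)=3 chase 'a': 3 ⇒ 8;  out={1}∪out(8)={1}
  fail(6) 'bac': from fail(2)=0 chase 'c': 0 ⇒ 3;  out=∅∪out(3)={2}
  fail(9) 'cac': from fail(8)=0 chase 'c': 0 ⇒ 3;  out=∅∪out(3)={2}
  fail(13) 'bca': from fail(12)=3 chase 'a': 3 ⇒ 8;  out=∅∪out(8)=∅
  fail(15) 'cab': from fail(8)=0 chase 'b': 0 ⇒ 1;  out={6}∪out(1)={6}
  fail(7) 'bacb': from fail(6)=3 chase 'b': 3 ⇒ 16;  out={3}∪out(16)={3,7}
  fail(10) 'cacc': from fail(9)=3 chase 'c': 3 ⇒ 4;  out=∅∪out(4)={2}
  fail(14) 'bcab': from fail(13)=8 chase 'b': 8 ⇒ 15;  out={5}∪out(15)={5,6}
  fail(11) 'caccc': from fail(10)=4 chase 'c': 4→3 ⇒ 4;  out={4}∪out(4)={2,4}

Scan:
pos 0 'a': at 0
pos 1 'a': at 0
pos 2 'c': at 3  emit P2@[2:2]
pos 3 'a': at 8
pos 4 'b': at 15  emit P6@[2:4]
pos 5 'b': at 1 ·f
pos 6 'a': at 2  emit P0@[5:6]
pos 7 'b': at 1 ·f
pos 8 'c': at 12  emit P2@[8:8]
pos 9 'a': at 13
pos 10 'b': at 14  emit P5@[7:10],P6@[8:10]
pos 11 'b': at 1 ·f
pos 12 'b': at 1 ·f
pos 13 'c': at 12  emit P2@[13:13]
pos 14 'a': at 13
pos 15 'c': at 9 ·f  emit P2@[15:15]
pos 16 'a': at 8 ·f
pos 17 'b': at 15  emit P6@[15:17]
pos 18 'a': at 2 ·f  emit P0@[17:18]
pos 19 'c': at 6  emit P2@[19:19]
pos 20 'b': at 7  emit P3@[17:20],P7@[19:20]
pos 21 'b': at 1 ·f
pos 22 'a': at 2  emit P0@[21:22]
pos 23 'c': at 6  emit P2@[23:23]
pos 24 'c': at 4 ·f  emit P2@[24:24]
pos 25 'a': at 5  emit P1@[23:25]
pos 26 'b': at 15 ·f  emit P6@[24:26]
pos 27 'c': at 12 ·f  emit P2@[27:27]
pos 28 'c': at 4 ·f  emit P2@[28:28]
pos 29 'b': at 16 ·f  emit P7@[28:29]
pos 30 'a': at 2 ·f  emit P0@[29:30]
pos 31 'c': at 6  emit P2@[31:31]
pos 32 'b': at 7  emit P3@[29:32],P7@[31:32]
pos 33 'c': at 12 ·f  emit P2@[33:33]
pos 34 'c': at 4 ·f  emit P2@[34:34]
pos 35 'a': at 5  emit P1@[33:35]
pos 36 'c': at 9 ·f  emit P2@[36:36]
pos 37 'a': at 8 ·f
pos 38 'b': at 15  emit P6@[36:38]
pos 39 'b': at 1 ·f
pos 40 'a': at 2  emit P0@[39:40]
pos 41 'c': at 6  emit P2@[41:41]
pos 42 'c': at 4 ·f  emit P2@[42:42]
pos 43 'b': at 16 ·f  emit P7@[42:43]
pos 44 'a': at 2 ·f  emit P0@[43:44]
pos 45 'b': at 1 ·f

All matches (sorted): [[2,2],[4,6],[6,0],[8,2],[10,5],[10,6],[13,2],[15,2],[17,6],[18,0],[19,2],[20,3],[20,7],[22,0],[23,2],[24,2],[25,1],[26,6],[27,2],[28,2],[29,7],[30,0],[31,2],[32,3],[32,7],[33,2],[34,2],[35,1],[36,2],[38,6],[40,0],[41,2],[42,2],[43,7],[44,0]]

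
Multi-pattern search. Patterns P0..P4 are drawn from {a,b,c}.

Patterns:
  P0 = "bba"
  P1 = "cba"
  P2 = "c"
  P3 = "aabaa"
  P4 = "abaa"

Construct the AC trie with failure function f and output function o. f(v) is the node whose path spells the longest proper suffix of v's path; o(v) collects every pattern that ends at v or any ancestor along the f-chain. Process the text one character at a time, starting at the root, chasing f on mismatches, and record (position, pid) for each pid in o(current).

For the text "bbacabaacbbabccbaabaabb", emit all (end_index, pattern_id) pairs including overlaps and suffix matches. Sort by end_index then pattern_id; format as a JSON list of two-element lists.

Build:
Trie nodes:
  n0 'ε': a→7 b→1 c→4
  n1 'b': b→2
  n2 'bb': a→3
  n3 'bba': ·  ←P0
  n4 'c': b→5  ←P2
  n5 'cb': a→6
  n6 'cba': ·  ←P1
  n7 'a': a→8 b→12
  n8 'aa': b→9
  n9 'aab': a→10
  n10 'aaba': a→11
  n11 'aabaa': ·  ←P3
  n12 'ab': a→13
  n13 'aba': a→14
  n14 'abaa': ·  ←P4

Failure links (BFS by depth):
  n1('b'): parent n0 fail=0; on 'b' 0 → fail=0;  out ∅∪∅=∅
  n4('c'): parent n0 fail=0; on 'c' 0 → fail=0;  out {2}∪∅={2}
  n7('a'): parent n0 fail=0; on 'a' 0 → fail=0;  out ∅∪∅=∅
  n2('bb'): parent n1 fail=0; on 'b' 0 → fail=1;  out ∅∪∅=∅
  n5('cb'): parent n4 fail=0; on 'b' 0 → fail=1;  out ∅∪∅=∅
  n8('aa'): parent n7 fail=0; on 'a' 0 → fail=7;  out ∅∪∅=∅
  n12('ab'): parent n7 fail=0; on 'b' 0 → fail=1;  out ∅∪∅=∅
  n3('bba'): parent n2 fail=1; on 'a' 1→0 → fail=7;  out {0}∪∅={0}
  n6('cba'): parent n5 fail=1; on 'a' 1→0 → fail=7;  out {1}∪∅={1}
  n9('aab'): parent n8 fail=7; on 'b' 7 → fail=12;  out ∅∪∅=∅
  n13('aba'): parent n12 fail=1; on 'a' 1→0 → fail=7;  out ∅∪∅=∅
  n10('aaba'): parent n9 fail=12; on 'a' 12 → fail=13;  out ∅∪∅=∅
  n14('abaa'): parent n13 fail=7; on 'a' 7 → fail=8;  out {4}∪∅={4}
  n11('aabaa'): parent n10 fail=13; on 'a' 13 → fail=14;  out {3}∪{4}={3,4}

Text stream:
pos 0 'b': at 1
pos 1 'b': at 2
pos 2 'a': at 3  emit P0@[0:2]
pos 3 'c': at 4 ·f  emit P2@[3:3]
pos 4 'a': at 7 ·f
pos 5 'b': at 12
pos 6 'a': at 13
pos 7 'a': at 14  emit P4@[4:7]
pos 8 'c': at 4 ·f  emit P2@[8:8]
pos 9 'b': at 5
pos 10 'b': at 2 ·f
pos 11 'a': at 3  emit P0@[9:11]
pos 12 'b': at 12 ·f
pos 13 'c': at 4 ·f  emit P2@[13:13]
pos 14 'c': at 4 ·f  emit P2@[14:14]
pos 15 'b': at 5
pos 16 'a': at 6  emit P1@[14:16]
pos 17 'a': at 8 ·f
pos 18 'b': at 9
pos 19 'a': at 10
pos 20 'a': at 11  emit P3@[16:20],P4@[17:20]
pos 21 'b': at 9 ·f
pos 22 'b': at 2 ·f

All matches (sorted): [[2,0],[3,2],[7,4],[8,2],[11,0],[13,2],[14,2],[16,1],[20,3],[20,4]]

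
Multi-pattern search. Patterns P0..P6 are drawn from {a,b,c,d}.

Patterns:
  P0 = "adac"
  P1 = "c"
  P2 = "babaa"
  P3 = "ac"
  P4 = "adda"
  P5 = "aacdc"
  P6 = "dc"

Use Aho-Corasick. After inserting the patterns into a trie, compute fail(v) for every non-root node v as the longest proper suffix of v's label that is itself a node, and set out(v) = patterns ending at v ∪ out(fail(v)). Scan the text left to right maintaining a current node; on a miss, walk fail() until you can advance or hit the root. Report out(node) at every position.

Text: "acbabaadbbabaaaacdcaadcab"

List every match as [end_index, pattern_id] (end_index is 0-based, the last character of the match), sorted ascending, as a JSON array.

Build automaton:
Trie nodes:
  n0 'ε': a→1 b→6 c→5 d→18
  n1 'a': a→14 c→11 d→2
  n2 'ad': a→3 d→12
  n3 'ada': c→4
  n4 'adac': ·  ←P0
  n5 'c': ·  ←P1
  n6 'b': a→7
  n7 'ba': b→8
  n8 'bab': a→9
  n9 'baba': a→10
  n10 'babaa': ·  ←P2
  n11 'ac': ·  ←P3
  n12 'add': a→13
  n13 'adda': ·  ←P4
  n14 'aa': c→15
  n15 'aac': d→16
  n16 'aacd': c→17
  n17 'aacdc': ·  ←P5
  n18 'd': c→19
  n19 'dc': ·  ←P6

BFS fail/out derivation:
  fail(1) 'a': from fail(0)=0 chase 'a': 0 ⇒ 0;  out=∅∪out(0)=∅
  fail(5) 'c': from fail(0)=0 chase 'c': 0 ⇒ 0;  out={1}∪out(0)={1}
  fail(6) 'b': from fail(0)=0 chase 'b': 0 ⇒ 0;  out=∅∪out(0)=∅
  fail(18) 'd': from fail(0)=0 chase 'd': 0 ⇒ 0;  out=∅∪out(0)=∅
  fail(2) 'ad': from fail(1)=0 chase 'd': 0 ⇒ 18;  out=∅∪out(18)=∅
  fail(7) 'ba': from fail(6)=0 chase 'a': 0 ⇒ 1;  out=∅∪out(1)=∅
  fail(11) 'ac': from fail(1)=0 chase 'c': 0 ⇒ 5;  out={3}∪out(5)={1,3}
  fail(14) 'aa': from fail(1)=0 chase 'a': 0 ⇒ 1;  out=∅∪out(1)=∅
  fail(19) 'dc': from fail(18)=0 chase 'c': 0 ⇒ 5;  out={6}∪out(5)={1,6}
  fail(3) 'ada': from fail(2)=18 chase 'a': 18→0 ⇒ 1;  out=∅∪out(1)=∅
  fail(8) 'bab': from fail(7)=1 chase 'b': 1→0 ⇒ 6;  out=∅∪out(6)=∅
  fail(12) 'add': from fail(2)=18 chase 'd': 18→0 ⇒ 18;  out=∅∪out(18)=∅
  fail(15) 'aac': from fail(14)=1 chase 'c': 1 ⇒ 11;  out=∅∪out(11)={1,3}
  fail(4) 'adac': from fail(3)=1 chase 'c': 1 ⇒ 11;  out={0}∪out(11)={0,1,3}
  fail(9) 'baba': from fail(8)=6 chase 'a': 6 ⇒ 7;  out=∅∪out(7)=∅
  fail(13) 'adda': from fail(12)=18 chase 'a': 18→0 ⇒ 1;  out={4}∪out(1)={4}
  fail(16) 'aacd': from fail(15)=11 chase 'd': 11→5→0 ⇒ 18;  out=∅∪out(18)=∅
  fail(10) 'babaa': from fail(9)=7 chase 'a': 7→1 ⇒ 14;  out={2}∪out(14)={2}
  fail(17) 'aacdc': from fail(16)=18 chase 'c': 18 ⇒ 19;  out={5}∪out(19)={1,5,6}

Run:
i=0 'a': node 0→1
i=1 'c': node 1→11  ** P1@[1:1],P3@[0:1]
i=2 'b': node 11→6 (via fail)
i=3 'a': node 6→7
i=4 'b': node 7→8
i=5 'a': node 8→9
i=6 'a': node 9→10  ** P2@[2:6]
i=7 'd': node 10→2 (via fail)
i=8 'b': node 2→6 (via fail)
i=9 'b': node 6→6 (via fail)
i=10 'a': node 6→7
i=11 'b': node 7→8
i=12 'a': node 8→9
i=13 'a': node 9→10  ** P2@[9:13]
i=14 'a': node 10→14 (via fail)
i=15 'a': node 14→14 (via fail)
i=16 'c': node 14→15  ** P1@[16:16],P3@[15:16]
i=17 'd': node 15→16
i=18 'c': node 16→17  ** P1@[18:18],P5@[14:18],P6@[17:18]
i=19 'a': node 17→1 (via fail)
i=20 'a': node 1→14
i=21 'd': node 14→2 (via fail)
i=22 'c': node 2→19 (via fail)  ** P1@[22:22],P6@[21:22]
i=23 'a': node 19→1 (via fail)
i=24 'b': node 1→6 (via fail)

Result: [[1,1],[1,3],[6,2],[13,2],[16,1],[16,3],[18,1],[18,5],[18,6],[22,1],[22,6]]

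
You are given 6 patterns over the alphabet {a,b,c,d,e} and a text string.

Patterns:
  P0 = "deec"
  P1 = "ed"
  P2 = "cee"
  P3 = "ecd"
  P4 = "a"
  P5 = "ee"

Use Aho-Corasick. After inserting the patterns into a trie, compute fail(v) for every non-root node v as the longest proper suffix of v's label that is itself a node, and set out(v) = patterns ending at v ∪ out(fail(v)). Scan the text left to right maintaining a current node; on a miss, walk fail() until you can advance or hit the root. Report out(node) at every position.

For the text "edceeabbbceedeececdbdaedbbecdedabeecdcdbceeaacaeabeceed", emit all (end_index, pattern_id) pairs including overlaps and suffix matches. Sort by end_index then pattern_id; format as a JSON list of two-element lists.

Construct AC machine:
Trie (insert patterns):
  n0 'ε': a→12 c→7 d→1 e→5
  n1 'd': e→2
  n2 'de': e→3
  n3 'dee': c→4
  n4 'deec': ·  [P0 ends]
  n5 'e': c→10 d→6 e→13
  n6 'ed': ·  [P1 ends]
  n7 'c': e→8
  n8 'ce': e→9
  n9 'cee': ·  [P2 ends]
  n10 'ec': d→11
  n11 'ecd': ·  [P3 ends]
  n12 'a': ·  [P4 ends]
  n13 'ee': ·  [P5 ends]

Failure links (BFS by depth):
  n1('d'): parent n0 fail=0; on 'd' 0 → fail=0;  out ∅∪∅=∅
  n5('e'): parent n0 fail=0; on 'e' 0 → fail=0;  out ∅∪∅=∅
  n7('c'): parent n0 fail=0; on 'c' 0 → fail=0;  out ∅∪∅=∅
  n12('a'): parent n0 fail=0; on 'a' 0 → fail=0;  out {4}∪∅={4}
  n2('de'): parent n1 fail=0; on 'e' 0 → fail=5;  out ∅∪∅=∅
  n6('ed'): parent n5 fail=0; on 'd' 0 → fail=1;  out {1}∪∅={1}
  n8('ce'): parent n7 fail=0; on 'e' 0 → fail=5;  out ∅∪∅=∅
  n10('ec'): parent n5 fail=0; on 'c' 0 → fail=7;  out ∅∪∅=∅
  n13('ee'): parent n5 fail=0; on 'e' 0 → fail=5;  out {5}∪∅={5}
  n3('dee'): parent n2 fail=5; on 'e' 5 → fail=13;  out ∅∪{5}={5}
  n9('cee'): parent n8 fail=5; on 'e' 5 → fail=13;  out {2}∪{5}={2,5}
  n11('ecd'): parent n10 fail=7; on 'd' 7→0 → fail=1;  out {3}∪∅={3}
  n4('deec'): parent n3 fail=13; on 'c' 13→5 → fail=10;  out {0}∪∅={0}

Text stream:
i=0 'e': node 0→5
i=1 'd': node 5→6  emit P1@[0:1]
i=2 'c': node 6→7 (via fail)
i=3 'e': node 7→8
i=4 'e': node 8→9  emit P2@[2:4],P5@[3:4]
i=5 'a': node 9→12 (via fail)  emit P4@[5:5]
i=6 'b': node 12→0 (via fail)
i=7 'b': node 0→0
i=8 'b': node 0→0
i=9 'c': node 0→7
i=10 'e': node 7→8
i=11 'e': node 8→9  emit P2@[9:11],P5@[10:11]
i=12 'd': node 9→6 (via fail)  emit P1@[11:12]
i=13 'e': node 6→2 (via fail)
i=14 'e': node 2→3  emit P5@[13:14]
i=15 'c': node 3→4  emit P0@[12:15]
i=16 'e': node 4→8 (via fail)
i=17 'c': node 8→10 (via fail)
i=18 'd': node 10→11  emit P3@[16:18]
i=19 'b': node 11→0 (via fail)
i=20 'd': node 0→1
i=21 'a': node 1→12 (via fail)  emit P4@[21:21]
i=22 'e': node 12→5 (via fail)
i=23 'd': node 5→6  emit P1@[22:23]
i=24 'b': node 6→0 (via fail)
i=25 'b': node 0→0
i=26 'e': node 0→5
i=27 'c': node 5→10
i=28 'd': node 10→11  emit P3@[26:28]
i=29 'e': node 11→2 (via fail)
i=30 'd': node 2→6 (via fail)  emit P1@[29:30]
i=31 'a': node 6→12 (via fail)  emit P4@[31:31]
i=32 'b': node 12→0 (via fail)
i=33 'e': node 0→5
i=34 'e': node 5→13  emit P5@[33:34]
i=35 'c': node 13→10 (via fail)
i=36 'd': node 10→11  emit P3@[34:36]
i=37 'c': node 11→7 (via fail)
i=38 'd': node 7→1 (via fail)
i=39 'b': node 1→0 (via fail)
i=40 'c': node 0→7
i=41 'e': node 7→8
i=42 'e': node 8→9  emit P2@[40:42],P5@[41:42]
i=43 'a': node 9→12 (via fail)  emit P4@[43:43]
i=44 'a': node 12→12 (via fail)  emit P4@[44:44]
i=45 'c': node 12→7 (via fail)
i=46 'a': node 7→12 (via fail)  emit P4@[46:46]
i=47 'e': node 12→5 (via fail)
i=48 'a': node 5→12 (via fail)  emit P4@[48:48]
i=49 'b': node 12→0 (via fail)
i=50 'e': node 0→5
i=51 'c': node 5→10
i=52 'e': node 10→8 (via fail)
i=53 'e': node 8→9  emit P2@[51:53],P5@[52:53]
i=54 'd': node 9→6 (via fail)  emit P1@[53:54]

All matches (sorted): [[1,1],[4,2],[4,5],[5,4],[11,2],[11,5],[12,1],[14,5],[15,0],[18,3],[21,4],[23,1],[28,3],[30,1],[31,4],[34,5],[36,3],[42,2],[42,5],[43,4],[44,4],[46,4],[48,4],[53,2],[53,5],[54,1]]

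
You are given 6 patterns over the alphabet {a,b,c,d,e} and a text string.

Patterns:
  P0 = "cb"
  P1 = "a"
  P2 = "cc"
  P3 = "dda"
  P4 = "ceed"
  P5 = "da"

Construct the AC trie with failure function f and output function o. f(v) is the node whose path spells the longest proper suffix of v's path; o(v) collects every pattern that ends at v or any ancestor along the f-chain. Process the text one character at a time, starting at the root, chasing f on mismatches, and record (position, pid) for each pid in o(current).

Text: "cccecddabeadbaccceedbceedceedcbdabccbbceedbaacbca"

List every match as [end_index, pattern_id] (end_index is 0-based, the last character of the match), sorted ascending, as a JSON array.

Construct AC machine:
Trie (insert patterns):
  0='ε' goto a→3 c→1 d→5
  1='c' goto b→2 c→4 e→8
  2='cb' goto ·  [P0 ends]
  3='a' goto ·  [P1 ends]
  4='cc' goto ·  [P2 ends]
  5='d' goto a→11 d→6
  6='dd' goto a→7
  7='dda' goto ·  [P3 ends]
  8='ce' goto e→9
  9='cee' goto d→10
  10='ceed' goto ·  [P4 ends]
  11='da' goto ·  [P5 ends]

BFS fail/out derivation:
  n1('c'): parent n0 fail=0; on 'c' 0 → fail=0;  out ∅∪∅=∅
  n3('a'): parent n0 fail=0; on 'a' 0 → fail=0;  out {1}∪∅={1}
  n5('d'): parent n0 fail=0; on 'd' 0 → fail=0;  out ∅∪∅=∅
  n2('cb'): parent n1 fail=0; on 'b' 0 → fail=0;  out {0}∪∅={0}
  n4('cc'): parent n1 fail=0; on 'c' 0 → fail=1;  out {2}∪∅={2}
  n6('dd'): parent n5 fail=0; on 'd' 0 → fail=5;  out ∅∪∅=∅
  n8('ce'): parent n1 fail=0; on 'e' 0 → fail=0;  out ∅∪∅=∅
  n11('da'): parent n5 fail=0; on 'a' 0 → fail=3;  out {5}∪{1}={1,5}
  n7('dda'): parent n6 fail=5; on 'a' 5 → fail=11;  out {3}∪{1,5}={1,3,5}
  n9('cee'): parent n8 fail=0; on 'e' 0 → fail=0;  out ∅∪∅=∅
  n10('ceed'): parent n9 fail=0; on 'd' 0 → fail=5;  out {4}∪∅={4}

Run:
[0] read 'c'  n0⇒n1
[1] read 'c'  n1⇒n4  → match P2@[0:1]
[2] read 'c'  n4⇒n4 (via fail)  → match P2@[1:2]
[3] read 'e'  n4⇒n8 (via fail)
[4] read 'c'  n8⇒n1 (via fail)
[5] read 'd'  n1⇒n5 (via fail)
[6] read 'd'  n5⇒n6
[7] read 'a'  n6⇒n7  → match P1@[7:7],P3@[5:7],P5@[6:7]
[8] read 'b'  n7⇒n0 (via fail)
[9] read 'e'  n0⇒n0
[10] read 'a'  n0⇒n3  → match P1@[10:10]
[11] read 'd'  n3⇒n5 (via fail)
[12] read 'b'  n5⇒n0 (via fail)
[13] read 'a'  n0⇒n3  → match P1@[13:13]
[14] read 'c'  n3⇒n1 (via fail)
[15] read 'c'  n1⇒n4  → match P2@[14:15]
[16] read 'c'  n4⇒n4 (via fail)  → match P2@[15:16]
[17] read 'e'  n4⇒n8 (via fail)
[18] read 'e'  n8⇒n9
[19] read 'd'  n9⇒n10  → match P4@[16:19]
[20] read 'b'  n10⇒n0 (via fail)
[21] read 'c'  n0⇒n1
[22] read 'e'  n1⇒n8
[23] read 'e'  n8⇒n9
[24] read 'd'  n9⇒n10  → match P4@[21:24]
[25] read 'c'  n10⇒n1 (via fail)
[26] read 'e'  n1⇒n8
[27] read 'e'  n8⇒n9
[28] read 'd'  n9⇒n10  → match P4@[25:28]
[29] read 'c'  n10⇒n1 (via fail)
[30] read 'b'  n1⇒n2  → match P0@[29:30]
[31] read 'd'  n2⇒n5 (via fail)
[32] read 'a'  n5⇒n11  → match P1@[32:32],P5@[31:32]
[33] read 'b'  n11⇒n0 (via fail)
[34] read 'c'  n0⇒n1
[35] read 'c'  n1⇒n4  → match P2@[34:35]
[36] read 'b'  n4⇒n2 (via fail)  → match P0@[35:36]
[37] read 'b'  n2⇒n0 (via fail)
[38] read 'c'  n0⇒n1
[39] read 'e'  n1⇒n8
[40] read 'e'  n8⇒n9
[41] read 'd'  n9⇒n10  → match P4@[38:41]
[42] read 'b'  n10⇒n0 (via fail)
[43] read 'a'  n0⇒n3  → match P1@[43:43]
[44] read 'a'  n3⇒n3 (via fail)  → match P1@[44:44]
[45] read 'c'  n3⇒n1 (via fail)
[46] read 'b'  n1⇒n2  → match P0@[45:46]
[47] read 'c'  n2⇒n1 (via fail)
[48] read 'a'  n1⇒n3 (via fail)  → match P1@[48:48]

All matches (sorted): [[1,2],[2,2],[7,1],[7,3],[7,5],[10,1],[13,1],[15,2],[16,2],[19,4],[24,4],[28,4],[30,0],[32,1],[32,5],[35,2],[36,0],[41,4],[43,1],[44,1],[46,0],[48,1]]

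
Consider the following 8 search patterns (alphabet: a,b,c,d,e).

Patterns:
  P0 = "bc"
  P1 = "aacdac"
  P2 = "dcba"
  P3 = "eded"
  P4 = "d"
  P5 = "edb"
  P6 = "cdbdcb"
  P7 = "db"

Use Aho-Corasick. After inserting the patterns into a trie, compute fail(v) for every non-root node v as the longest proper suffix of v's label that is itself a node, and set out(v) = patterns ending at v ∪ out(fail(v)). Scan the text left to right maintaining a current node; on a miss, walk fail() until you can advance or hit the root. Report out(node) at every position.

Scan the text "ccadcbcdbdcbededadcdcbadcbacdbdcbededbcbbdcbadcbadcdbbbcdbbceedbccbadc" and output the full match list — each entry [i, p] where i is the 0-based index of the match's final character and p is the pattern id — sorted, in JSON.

Build automaton:
Trie nodes:
  0='ε' goto a→3 b→1 c→18 d→9 e→13
  1='b' goto c→2
  2='bc' goto ·  [P0 ends]
  3='a' goto a→4
  4='aa' goto c→5
  5='aac' goto d→6
  6='aacd' goto a→7
  7='aacda' goto c→8
  8='aacdac' goto ·  [P1 ends]
  9='d' goto b→24 c→10  [P4 ends]
  10='dc' goto b→11
  11='dcb' goto a→12
  12='dcba' goto ·  [P2 ends]
  13='e' goto d→14
  14='ed' goto b→17 e→15
  15='ede' goto d→16
  16='eded' goto ·  [P3 ends]
  17='edb' goto ·  [P5 ends]
  18='c' goto d→19
  19='cd' goto b→20
  20='cdb' goto d→21
  21='cdbd' goto c→22
  22='cdbdc' goto b→23
  23='cdbdcb' goto ·  [P6 ends]
  24='db' goto ·  [P7 ends]

Failure links (BFS by depth):
  n1('b'): parent n0 fail=0; on 'b' 0 → fail=0;  out ∅∪∅=∅
  n3('a'): parent n0 fail=0; on 'a' 0 → fail=0;  out ∅∪∅=∅
  n9('d'): parent n0 fail=0; on 'd' 0 → fail=0;  out {4}∪∅={4}
  n13('e'): parent n0 fail=0; on 'e' 0 → fail=0;  out ∅∪∅=∅
  n18('c'): parent n0 fail=0; on 'c' 0 → fail=0;  out ∅∪∅=∅
  n2('bc'): parent n1 fail=0; on 'c' 0 → fail=18;  out {0}∪∅={0}
  n4('aa'): parent n3 fail=0; on 'a' 0 → fail=3;  out ∅∪∅=∅
  n10('dc'): parent n9 fail=0; on 'c' 0 → fail=18;  out ∅∪∅=∅
  n14('ed'): parent n13 fail=0; on 'd' 0 → fail=9;  out ∅∪{4}={4}
  n19('cd'): parent n18 fail=0; on 'd' 0 → fail=9;  out ∅∪{4}={4}
  n24('db'): parent n9 fail=0; on 'b' 0 → fail=1;  out {7}∪∅={7}
  n5('aac'): parent n4 fail=3; on 'c' 3→0 → fail=18;  out ∅∪∅=∅
  n11('dcb'): parent n10 fail=18; on 'b' 18→0 → fail=1;  out ∅∪∅=∅
  n15('ede'): parent n14 fail=9; on 'e' 9→0 → fail=13;  out ∅∪∅=∅
  n17('edb'): parent n14 fail=9; on 'b' 9 → fail=24;  out {5}∪{7}={5,7}
  n20('cdb'): parent n19 fail=9; on 'b' 9 → fail=24;  out ∅∪{7}={7}
  n6('aacd'): parent n5 fail=18; on 'd' 18 → fail=19;  out ∅∪{4}={4}
  n12('dcba'): parent n11 fail=1; on 'a' 1→0 → fail=3;  out {2}∪∅={2}
  n16('eded'): parent n15 fail=13; on 'd' 13 → fail=14;  out {3}∪{4}={3,4}
  n21('cdbd'): parent n20 fail=24; on 'd' 24→1→0 → fail=9;  out ∅∪{4}={4}
  n7('aacda'): parent n6 fail=19; on 'a' 19→9→0 → fail=3;  out ∅∪∅=∅
  n22('cdbdc'): parent n21 fail=9; on 'c' 9 → fail=10;  out ∅∪∅=∅
  n8('aacdac'): parent n7 fail=3; on 'c' 3→0 → fail=18;  out {1}∪∅={1}
  n23('cdbdcb'): parent n22 fail=10; on 'b' 10 → fail=11;  out {6}∪∅={6}

Text stream:
[0] read 'c'  n0⇒n18
[1] read 'c'  n18⇒n18 (via fail)
[2] read 'a'  n18⇒n3 (via fail)
[3] read 'd'  n3⇒n9 (via fail)  ** P4@[3:3]
[4] read 'c'  n9⇒n10
[5] read 'b'  n10⇒n11
[6] read 'c'  n11⇒n2 (via fail)  ** P0@[5:6]
[7] read 'd'  n2⇒n19 (via fail)  ** P4@[7:7]
[8] read 'b'  n19⇒n20  ** P7@[7:8]
[9] read 'd'  n20⇒n21  ** P4@[9:9]
[10] read 'c'  n21⇒n22
[11] read 'b'  n22⇒n23  ** P6@[6:11]
[12] read 'e'  n23⇒n13 (via fail)
[13] read 'd'  n13⇒n14  ** P4@[13:13]
[14] read 'e'  n14⇒n15
[15] read 'd'  n15⇒n16  ** P3@[12:15],P4@[15:15]
[16] read 'a'  n16⇒n3 (via fail)
[17] read 'd'  n3⇒n9 (via fail)  ** P4@[17:17]
[18] read 'c'  n9⇒n10
[19] read 'd'  n10⇒n19 (via fail)  ** P4@[19:19]
[20] read 'c'  n19⇒n10 (via fail)
[21] read 'b'  n10⇒n11
[22] read 'a'  n11⇒n12  ** P2@[19:22]
[23] read 'd'  n12⇒n9 (via fail)  ** P4@[23:23]
[24] read 'c'  n9⇒n10
[25] read 'b'  n10⇒n11
[26] read 'a'  n11⇒n12  ** P2@[23:26]
[27] read 'c'  n12⇒n18 (via fail)
[28] read 'd'  n18⇒n19  ** P4@[28:28]
[29] read 'b'  n19⇒n20  ** P7@[28:29]
[30] read 'd'  n20⇒n21  ** P4@[30:30]
[31] read 'c'  n21⇒n22
[32] read 'b'  n22⇒n23  ** P6@[27:32]
[33] read 'e'  n23⇒n13 (via fail)
[34] read 'd'  n13⇒n14  ** P4@[34:34]
[35] read 'e'  n14⇒n15
[36] read 'd'  n15⇒n16  ** P3@[33:36],P4@[36:36]
[37] read 'b'  n16⇒n17 (via fail)  ** P5@[35:37],P7@[36:37]
[38] read 'c'  n17⇒n2 (via fail)  ** P0@[37:38]
[39] read 'b'  n2⇒n1 (via fail)
[40] read 'b'  n1⇒n1 (via fail)
[41] read 'd'  n1⇒n9 (via fail)  ** P4@[41:41]
[42] read 'c'  n9⇒n10
[43] read 'b'  n10⇒n11
[44] read 'a'  n11⇒n12  ** P2@[41:44]
[45] read 'd'  n12⇒n9 (via fail)  ** P4@[45:45]
[46] read 'c'  n9⇒n10
[47] read 'b'  n10⇒n11
[48] read 'a'  n11⇒n12  ** P2@[45:48]
[49] read 'd'  n12⇒n9 (via fail)  ** P4@[49:49]
[50] read 'c'  n9⇒n10
[51] read 'd'  n10⇒n19 (via fail)  ** P4@[51:51]
[52] read 'b'  n19⇒n20  ** P7@[51:52]
[53] read 'b'  n20⇒n1 (via fail)
[54] read 'b'  n1⇒n1 (via fail)
[55] read 'c'  n1⇒n2  ** P0@[54:55]
[56] read 'd'  n2⇒n19 (via fail)  ** P4@[56:56]
[57] read 'b'  n19⇒n20  ** P7@[56:57]
[58] read 'b'  n20⇒n1 (via fail)
[59] read 'c'  n1⇒n2  ** P0@[58:59]
[60] read 'e'  n2⇒n13 (via fail)
[61] read 'e'  n13⇒n13 (via fail)
[62] read 'd'  n13⇒n14  ** P4@[62:62]
[63] read 'b'  n14⇒n17  ** P5@[61:63],P7@[62:63]
[64] read 'c'  n17⇒n2 (via fail)  ** P0@[63:64]
[65] read 'c'  n2⇒n18 (via fail)
[66] read 'b'  n18⇒n1 (via fail)
[67] read 'a'  n1⇒n3 (via fail)
[68] read 'd'  n3⇒n9 (via fail)  ** P4@[68:68]
[69] read 'c'  n9⇒n10

Matches: [[3,4],[6,0],[7,4],[8,7],[9,4],[11,6],[13,4],[15,3],[15,4],[17,4],[19,4],[22,2],[23,4],[26,2],[28,4],[29,7],[30,4],[32,6],[34,4],[36,3],[36,4],[37,5],[37,7],[38,0],[41,4],[44,2],[45,4],[48,2],[49,4],[51,4],[52,7],[55,0],[56,4],[57,7],[59,0],[62,4],[63,5],[63,7],[64,0],[68,4]]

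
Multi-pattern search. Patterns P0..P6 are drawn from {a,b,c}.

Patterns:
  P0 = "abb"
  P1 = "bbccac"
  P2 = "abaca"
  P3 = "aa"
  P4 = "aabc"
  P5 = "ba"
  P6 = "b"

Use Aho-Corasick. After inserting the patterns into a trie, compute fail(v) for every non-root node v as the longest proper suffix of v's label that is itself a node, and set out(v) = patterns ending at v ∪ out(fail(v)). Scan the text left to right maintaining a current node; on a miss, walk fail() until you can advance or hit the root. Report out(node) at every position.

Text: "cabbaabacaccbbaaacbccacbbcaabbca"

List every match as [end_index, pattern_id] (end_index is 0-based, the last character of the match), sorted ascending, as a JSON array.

Build:
Trie (insert patterns):
  0='ε' goto a→1 b→4
  1='a' goto a→13 b→2
  2='ab' goto a→10 b→3
  3='abb' goto ·  ←P0
  4='b' goto a→16 b→5  ←P6
  5='bb' goto c→6
  6='bbc' goto c→7
  7='bbcc' goto a→8
  8='bbcca' goto c→9
  9='bbccac' goto ·  ←P1
  10='aba' goto c→11
  11='abac' goto a→12
  12='abaca' goto ·  ←P2
  13='aa' goto b→14  ←P3
  14='aab' goto c→15
  15='aabc' goto ·  ←P4
  16='ba' goto ·  ←P5

Failure links (BFS by depth):
  fail(1) 'a': from fail(0)=0 chase 'a': 0 ⇒ 0;  out=∅∪out(0)=∅
  fail(4) 'b': from fail(0)=0 chase 'b': 0 ⇒ 0;  out={6}∪out(0)={6}
  fail(2) 'ab': from fail(1)=0 chase 'b': 0 ⇒ 4;  out=∅∪out(4)={6}
  fail(5) 'bb': from fail(4)=0 chase 'b': 0 ⇒ 4;  out=∅∪out(4)={6}
  fail(13) 'aa': from fail(1)=0 chase 'a': 0 ⇒ 1;  out={3}∪out(1)={3}
  fail(16) 'ba': from fail(4)=0 chase 'a': 0 ⇒ 1;  out={5}∪out(1)={5}
  fail(3) 'abb': from fail(2)=4 chase 'b': 4 ⇒ 5;  out={0}∪out(5)={0,6}
  fail(6) 'bbc': from fail(5)=4 chase 'c': 4→0 ⇒ 0;  out=∅∪out(0)=∅
  fail(10) 'aba': from fail(2)=4 chase 'a': 4 ⇒ 16;  out=∅∪out(16)={5}
  fail(14) 'aab': from fail(13)=1 chase 'b': 1 ⇒ 2;  out=∅∪out(2)={6}
  fail(7) 'bbcc': from fail(6)=0 chase 'c': 0 ⇒ 0;  out=∅∪out(0)=∅
  fail(11) 'abac': from fail(10)=16 chase 'c': 16→1→0 ⇒ 0;  out=∅∪out(0)=∅
  fail(15) 'aabc': from fail(14)=2 chase 'c': 2→4→0 ⇒ 0;  out={4}∪out(0)={4}
  fail(8) 'bbcca': from fail(7)=0 chase 'a': 0 ⇒ 1;  out=∅∪out(1)=∅
  fail(12) 'abaca': from fail(11)=0 chase 'a': 0 ⇒ 1;  out={2}∪out(1)={2}
  fail(9) 'bbccac': from fail(8)=1 chase 'c': 1→0 ⇒ 0;  out={1}∪out(0)={1}

Run:
pos 0 'c': at 0
pos 1 'a': at 1
pos 2 'b': at 2  → match P6@[2:2]
pos 3 'b': at 3  → match P0@[1:3],P6@[3:3]
pos 4 'a': at 16 (fail-walked)  → match P5@[3:4]
pos 5 'a': at 13 (fail-walked)  → match P3@[4:5]
pos 6 'b': at 14  → match P6@[6:6]
pos 7 'a': at 10 (fail-walked)  → match P5@[6:7]
pos 8 'c': at 11
pos 9 'a': at 12  → match P2@[5:9]
pos 10 'c': at 0 (fail-walked)
pos 11 'c': at 0
pos 12 'b': at 4  → match P6@[12:12]
pos 13 'b': at 5  → match P6@[13:13]
pos 14 'a': at 16 (fail-walked)  → match P5@[13:14]
pos 15 'a': at 13 (fail-walked)  → match P3@[14:15]
pos 16 'a': at 13 (fail-walked)  → match P3@[15:16]
pos 17 'c': at 0 (fail-walked)
pos 18 'b': at 4  → match P6@[18:18]
pos 19 'c': at 0 (fail-walked)
pos 20 'c': at 0
pos 21 'a': at 1
pos 22 'c': at 0 (fail-walked)
pos 23 'b': at 4  → match P6@[23:23]
pos 24 'b': at 5  → match P6@[24:24]
pos 25 'c': at 6
pos 26 'a': at 1 (fail-walked)
pos 27 'a': at 13  → match P3@[26:27]
pos 28 'b': at 14  → match P6@[28:28]
pos 29 'b': at 3 (fail-walked)  → match P0@[27:29],P6@[29:29]
pos 30 'c': at 6 (fail-walked)
pos 31 'a': at 1 (fail-walked)

Matches: [[2,6],[3,0],[3,6],[4,5],[5,3],[6,6],[7,5],[9,2],[12,6],[13,6],[14,5],[15,3],[16,3],[18,6],[23,6],[24,6],[27,3],[28,6],[29,0],[29,6]]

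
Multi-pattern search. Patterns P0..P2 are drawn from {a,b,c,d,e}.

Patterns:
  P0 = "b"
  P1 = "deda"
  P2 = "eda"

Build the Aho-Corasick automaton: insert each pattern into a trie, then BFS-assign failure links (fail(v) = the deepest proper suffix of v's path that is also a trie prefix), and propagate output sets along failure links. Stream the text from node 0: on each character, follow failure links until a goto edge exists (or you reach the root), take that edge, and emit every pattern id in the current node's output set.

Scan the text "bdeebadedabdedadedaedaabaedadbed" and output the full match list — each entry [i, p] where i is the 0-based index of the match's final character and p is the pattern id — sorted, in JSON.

Build automaton:
Trie nodes:
  0='ε' goto b→1 d→2 e→6
  1='b' goto ·  [P0 ends]
  2='d' goto e→3
  3='de' goto d→4
  4='ded' goto a→5
  5='deda' goto ·  [P1 ends]
  6='e' goto d→7
  7='ed' goto a→8
  8='eda' goto ·  [P2 ends]

BFS fail/out derivation:
  fail(1) 'b': from fail(0)=0 chase 'b': 0 ⇒ 0;  out={0}∪out(0)={0}
  fail(2) 'd': from fail(0)=0 chase 'd': 0 ⇒ 0;  out=∅∪out(0)=∅
  fail(6) 'e': from fail(0)=0 chase 'e': 0 ⇒ 0;  out=∅∪out(0)=∅
  fail(3) 'de': from fail(2)=0 chase 'e': 0 ⇒ 6;  out=∅∪out(6)=∅
  fail(7) 'ed': from fail(6)=0 chase 'd': 0 ⇒ 2;  out=∅∪out(2)=∅
  fail(4) 'ded': from fail(3)=6 chase 'd': 6 ⇒ 7;  out=∅∪out(7)=∅
  fail(8) 'eda': from fail(7)=2 chase 'a': 2→0 ⇒ 0;  out={2}∪out(0)={2}
  fail(5) 'deda': from fail(4)=7 chase 'a': 7 ⇒ 8;  out={1}∪out(8)={1,2}

Text stream:
pos 0 'b': at 1  ** P0@[0:0]
pos 1 'd': at 2 ·f
pos 2 'e': at 3
pos 3 'e': at 6 ·f
pos 4 'b': at 1 ·f  ** P0@[4:4]
pos 5 'a': at 0 ·f
pos 6 'd': at 2
pos 7 'e': at 3
pos 8 'd': at 4
pos 9 'a': at 5  ** P1@[6:9],P2@[7:9]
pos 10 'b': at 1 ·f  ** P0@[10:10]
pos 11 'd': at 2 ·f
pos 12 'e': at 3
pos 13 'd': at 4
pos 14 'a': at 5  ** P1@[11:14],P2@[12:14]
pos 15 'd': at 2 ·f
pos 16 'e': at 3
pos 17 'd': at 4
pos 18 'a': at 5  ** P1@[15:18],P2@[16:18]
pos 19 'e': at 6 ·f
pos 20 'd': at 7
pos 21 'a': at 8  ** P2@[19:21]
pos 22 'a': at 0 ·f
pos 23 'b': at 1  ** P0@[23:23]
pos 24 'a': at 0 ·f
pos 25 'e': at 6
pos 26 'd': at 7
pos 27 'a': at 8  ** P2@[25:27]
pos 28 'd': at 2 ·f
pos 29 'b': at 1 ·f  ** P0@[29:29]
pos 30 'e': at 6 ·f
pos 31 'd': at 7

All matches (sorted): [[0,0],[4,0],[9,1],[9,2],[10,0],[14,1],[14,2],[18,1],[18,2],[21,2],[23,0],[27,2],[29,0]]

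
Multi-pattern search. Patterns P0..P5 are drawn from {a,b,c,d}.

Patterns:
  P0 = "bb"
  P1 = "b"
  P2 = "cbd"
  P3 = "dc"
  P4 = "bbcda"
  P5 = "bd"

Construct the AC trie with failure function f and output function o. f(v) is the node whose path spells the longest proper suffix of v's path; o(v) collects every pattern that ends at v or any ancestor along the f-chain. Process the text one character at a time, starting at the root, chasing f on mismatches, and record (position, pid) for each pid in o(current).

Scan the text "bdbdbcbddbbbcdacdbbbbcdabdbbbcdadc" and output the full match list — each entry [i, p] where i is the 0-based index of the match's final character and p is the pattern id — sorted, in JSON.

Build:
Trie nodes:
  0='ε' goto b→1 c→3 d→6
  1='b' goto b→2 d→11  ←P1
  2='bb' goto c→8  ←P0
  3='c' goto b→4
  4='cb' goto d→5
  5='cbd' goto ·  ←P2
  6='d' goto c→7
  7='dc' goto ·  ←P3
  8='bbc' goto d→9
  9='bbcd' goto a→10
  10='bbcda' goto ·  ←P4
  11='bd' goto ·  ←P5

BFS fail/out derivation:
  n1('b'): parent n0 fail=0; on 'b' 0 → fail=0;  out {1}∪∅={1}
  n3('c'): parent n0 fail=0; on 'c' 0 → fail=0;  out ∅∪∅=∅
  n6('d'): parent n0 fail=0; on 'd' 0 → fail=0;  out ∅∪∅=∅
  n2('bb'): parent n1 fail=0; on 'b' 0 → fail=1;  out {0}∪{1}={0,1}
  n4('cb'): parent n3 fail=0; on 'b' 0 → fail=1;  out ∅∪{1}={1}
  n7('dc'): parent n6 fail=0; on 'c' 0 → fail=3;  out {3}∪∅={3}
  n11('bd'): parent n1 fail=0; on 'd' 0 → fail=6;  out {5}∪∅={5}
  n5('cbd'): parent n4 fail=1; on 'd' 1 → fail=11;  out {2}∪{5}={2,5}
  n8('bbc'): parent n2 fail=1; on 'c' 1→0 → fail=3;  out ∅∪∅=∅
  n9('bbcd'): parent n8 fail=3; on 'd' 3→0 → fail=6;  out ∅∪∅=∅
  n10('bbcda'): parent n9 fail=6; on 'a' 6→0 → fail=0;  out {4}∪∅={4}

Scan:
pos 0 'b': at 1  emit P1@[0:0]
pos 1 'd': at 11  emit P5@[0:1]
pos 2 'b': at 1 (via fail)  emit P1@[2:2]
pos 3 'd': at 11  emit P5@[2:3]
pos 4 'b': at 1 (via fail)  emit P1@[4:4]
pos 5 'c': at 3 (via fail)
pos 6 'b': at 4  emit P1@[6:6]
pos 7 'd': at 5  emit P2@[5:7],P5@[6:7]
pos 8 'd': at 6 (via fail)
pos 9 'b': at 1 (via fail)  emit P1@[9:9]
pos 10 'b': at 2  emit P0@[9:10],P1@[10:10]
pos 11 'b': at 2 (via fail)  emit P0@[10:11],P1@[11:11]
pos 12 'c': at 8
pos 13 'd': at 9
pos 14 'a': at 10  emit P4@[10:14]
pos 15 'c': at 3 (via fail)
pos 16 'd': at 6 (via fail)
pos 17 'b': at 1 (via fail)  emit P1@[17:17]
pos 18 'b': at 2  emit P0@[17:18],P1@[18:18]
pos 19 'b': at 2 (via fail)  emit P0@[18:19],P1@[19:19]
pos 20 'b': at 2 (via fail)  emit P0@[19:20],P1@[20:20]
pos 21 'c': at 8
pos 22 'd': at 9
pos 23 'a': at 10  emit P4@[19:23]
pos 24 'b': at 1 (via fail)  emit P1@[24:24]
pos 25 'd': at 11  emit P5@[24:25]
pos 26 'b': at 1 (via fail)  emit P1@[26:26]
pos 27 'b': at 2  emit P0@[26:27],P1@[27:27]
pos 28 'b': at 2 (via fail)  emit P0@[27:28],P1@[28:28]
pos 29 'c': at 8
pos 30 'd': at 9
pos 31 'a': at 10  emit P4@[27:31]
pos 32 'd': at 6 (via fail)
pos 33 'c': at 7  emit P3@[32:33]

Result: [[0,1],[1,5],[2,1],[3,5],[4,1],[6,1],[7,2],[7,5],[9,1],[10,0],[10,1],[11,0],[11,1],[14,4],[17,1],[18,0],[18,1],[19,0],[19,1],[20,0],[20,1],[23,4],[24,1],[25,5],[26,1],[27,0],[27,1],[28,0],[28,1],[31,4],[33,3]]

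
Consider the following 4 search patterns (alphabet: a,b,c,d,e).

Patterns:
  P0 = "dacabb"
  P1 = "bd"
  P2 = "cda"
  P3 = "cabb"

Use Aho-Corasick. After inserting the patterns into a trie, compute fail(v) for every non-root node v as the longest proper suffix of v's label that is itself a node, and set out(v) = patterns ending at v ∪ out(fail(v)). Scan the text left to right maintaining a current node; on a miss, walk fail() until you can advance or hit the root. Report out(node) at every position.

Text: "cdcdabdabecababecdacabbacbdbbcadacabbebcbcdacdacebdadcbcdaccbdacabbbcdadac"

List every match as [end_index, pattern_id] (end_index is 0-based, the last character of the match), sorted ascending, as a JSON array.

Construct AC machine:
Trie (insert patterns):
  n0 'ε': b→7 c→9 d→1
  n1 'd': a→2
  n2 'da': c→3
  n3 'dac': a→4
  n4 'daca': b→5
  n5 'dacab': b→6
  n6 'dacabb': ·  [P0 ends]
  n7 'b': d→8
  n8 'bd': ·  [P1 ends]
  n9 'c': a→12 d→10
  n10 'cd': a→11
  n11 'cda': ·  [P2 ends]
  n12 'ca': b→13
  n13 'cab': b→14
  n14 'cabb': ·  [P3 ends]

Failure links (BFS by depth):
  n1('d'): parent n0 fail=0; on 'd' 0 → fail=0;  out ∅∪∅=∅
  n7('b'): parent n0 fail=0; on 'b' 0 → fail=0;  out ∅∪∅=∅
  n9('c'): parent n0 fail=0; on 'c' 0 → fail=0;  out ∅∪∅=∅
  n2('da'): parent n1 fail=0; on 'a' 0 → fail=0;  out ∅∪∅=∅
  n8('bd'): parent n7 fail=0; on 'd' 0 → fail=1;  out {1}∪∅={1}
  n10('cd'): parent n9 fail=0; on 'd' 0 → fail=1;  out ∅∪∅=∅
  n12('ca'): parent n9 fail=0; on 'a' 0 → fail=0;  out ∅∪∅=∅
  n3('dac'): parent n2 fail=0; on 'c' 0 → fail=9;  out ∅∪∅=∅
  n11('cda'): parent n10 fail=1; on 'a' 1 → fail=2;  out {2}∪∅={2}
  n13('cab'): parent n12 fail=0; on 'b' 0 → fail=7;  out ∅∪∅=∅
  n4('daca'): parent n3 fail=9; on 'a' 9 → fail=12;  out ∅∪∅=∅
  n14('cabb'): parent n13 fail=7; on 'b' 7→0 → fail=7;  out {3}∪∅={3}
  n5('dacab'): parent n4 fail=12; on 'b' 12 → fail=13;  out ∅∪∅=∅
  n6('dacabb'): parent n5 fail=13; on 'b' 13 → fail=14;  out {0}∪{3}={0,3}

Run:
pos 0 'c': at 9
pos 1 'd': at 10
pos 2 'c': at 9 (fail-walked)
pos 3 'd': at 10
pos 4 'a': at 11  → match P2@[2:4]
pos 5 'b': at 7 (fail-walked)
pos 6 'd': at 8  → match P1@[5:6]
pos 7 'a': at 2 (fail-walked)
pos 8 'b': at 7 (fail-walked)
pos 9 'e': at 0 (fail-walked)
pos 10 'c': at 9
pos 11 'a': at 12
pos 12 'b': at 13
pos 13 'a': at 0 (fail-walked)
pos 14 'b': at 7
pos 15 'e': at 0 (fail-walked)
pos 16 'c': at 9
pos 17 'd': at 10
pos 18 'a': at 11  → match P2@[16:18]
pos 19 'c': at 3 (fail-walked)
pos 20 'a': at 4
pos 21 'b': at 5
pos 22 'b': at 6  → match P0@[17:22],P3@[19:22]
pos 23 'a': at 0 (fail-walked)
pos 24 'c': at 9
pos 25 'b': at 7 (fail-walked)
pos 26 'd': at 8  → match P1@[25:26]
pos 27 'b': at 7 (fail-walked)
pos 28 'b': at 7 (fail-walked)
pos 29 'c': at 9 (fail-walked)
pos 30 'a': at 12
pos 31 'd': at 1 (fail-walked)
pos 32 'a': at 2
pos 33 'c': at 3
pos 34 'a': at 4
pos 35 'b': at 5
pos 36 'b': at 6  → match P0@[31:36],P3@[33:36]
pos 37 'e': at 0 (fail-walked)
pos 38 'b': at 7
pos 39 'c': at 9 (fail-walked)
pos 40 'b': at 7 (fail-walked)
pos 41 'c': at 9 (fail-walked)
pos 42 'd': at 10
pos 43 'a': at 11  → match P2@[41:43]
pos 44 'c': at 3 (fail-walked)
pos 45 'd': at 10 (fail-walked)
pos 46 'a': at 11  → match P2@[44:46]
pos 47 'c': at 3 (fail-walked)
pos 48 'e': at 0 (fail-walked)
pos 49 'b': at 7
pos 50 'd': at 8  → match P1@[49:50]
pos 51 'a': at 2 (fail-walked)
pos 52 'd': at 1 (fail-walked)
pos 53 'c': at 9 (fail-walked)
pos 54 'b': at 7 (fail-walked)
pos 55 'c': at 9 (fail-walked)
pos 56 'd': at 10
pos 57 'a': at 11  → match P2@[55:57]
pos 58 'c': at 3 (fail-walked)
pos 59 'c': at 9 (fail-walked)
pos 60 'b': at 7 (fail-walked)
pos 61 'd': at 8  → match P1@[60:61]
pos 62 'a': at 2 (fail-walked)
pos 63 'c': at 3
pos 64 'a': at 4
pos 65 'b': at 5
pos 66 'b': at 6  → match P0@[61:66],P3@[63:66]
pos 67 'b': at 7 (fail-walked)
pos 68 'c': at 9 (fail-walked)
pos 69 'd': at 10
pos 70 'a': at 11  → match P2@[68:70]
pos 71 'd': at 1 (fail-walked)
pos 72 'a': at 2
pos 73 'c': at 3

All matches (sorted): [[4,2],[6,1],[18,2],[22,0],[22,3],[26,1],[36,0],[36,3],[43,2],[46,2],[50,1],[57,2],[61,1],[66,0],[66,3],[70,2]]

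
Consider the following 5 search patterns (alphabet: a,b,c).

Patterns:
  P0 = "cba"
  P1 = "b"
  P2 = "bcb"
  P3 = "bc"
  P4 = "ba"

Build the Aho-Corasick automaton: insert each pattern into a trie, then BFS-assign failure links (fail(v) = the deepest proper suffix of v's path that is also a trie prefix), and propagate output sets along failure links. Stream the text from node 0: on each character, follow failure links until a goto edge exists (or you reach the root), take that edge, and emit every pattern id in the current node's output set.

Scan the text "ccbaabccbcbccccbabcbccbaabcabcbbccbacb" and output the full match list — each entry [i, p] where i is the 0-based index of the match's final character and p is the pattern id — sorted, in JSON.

Build:
Trie nodes:
  0='ε' goto b→4 c→1
  1='c' goto b→2
  2='cb' goto a→3
  3='cba' goto ·  ←P0
  4='b' goto a→7 c→5  ←P1
  5='bc' goto b→6  ←P3
  6='bcb' goto ·  ←P2
  7='ba' goto ·  ←P4

BFS fail/out derivation:
  fail(1) 'c': from fail(0)=0 chase 'c': 0 ⇒ 0;  out=∅∪out(0)=∅
  fail(4) 'b': from fail(0)=0 chase 'b': 0 ⇒ 0;  out={1}∪out(0)={1}
  fail(2) 'cb': from fail(1)=0 chase 'b': 0 ⇒ 4;  out=∅∪out(4)={1}
  fail(5) 'bc': from fail(4)=0 chase 'c': 0 ⇒ 1;  out={3}∪out(1)={3}
  fail(7) 'ba': from fail(4)=0 chase 'a': 0 ⇒ 0;  out={4}∪out(0)={4}
  fail(3) 'cba': from fail(2)=4 chase 'a': 4 ⇒ 7;  out={0}∪out(7)={0,4}
  fail(6) 'bcb': from fail(5)=1 chase 'b': 1 ⇒ 2;  out={2}∪out(2)={1,2}

Run:
pos 0 'c': at 1
pos 1 'c': at 1 (via fail)
pos 2 'b': at 2  emit P1@[2:2]
pos 3 'a': at 3  emit P0@[1:3],P4@[2:3]
pos 4 'a': at 0 (via fail)
pos 5 'b': at 4  emit P1@[5:5]
pos 6 'c': at 5  emit P3@[5:6]
pos 7 'c': at 1 (via fail)
pos 8 'b': at 2  emit P1@[8:8]
pos 9 'c': at 5 (via fail)  emit P3@[8:9]
pos 10 'b': at 6  emit P1@[10:10],P2@[8:10]
pos 11 'c': at 5 (via fail)  emit P3@[10:11]
pos 12 'c': at 1 (via fail)
pos 13 'c': at 1 (via fail)
pos 14 'c': at 1 (via fail)
pos 15 'b': at 2  emit P1@[15:15]
pos 16 'a': at 3  emit P0@[14:16],P4@[15:16]
pos 17 'b': at 4 (via fail)  emit P1@[17:17]
pos 18 'c': at 5  emit P3@[17:18]
pos 19 'b': at 6  emit P1@[19:19],P2@[17:19]
pos 20 'c': at 5 (via fail)  emit P3@[19:20]
pos 21 'c': at 1 (via fail)
pos 22 'b': at 2  emit P1@[22:22]
pos 23 'a': at 3  emit P0@[21:23],P4@[22:23]
pos 24 'a': at 0 (via fail)
pos 25 'b': at 4  emit P1@[25:25]
pos 26 'c': at 5  emit P3@[25:26]
pos 27 'a': at 0 (via fail)
pos 28 'b': at 4  emit P1@[28:28]
pos 29 'c': at 5  emit P3@[28:29]
pos 30 'b': at 6  emit P1@[30:30],P2@[28:30]
pos 31 'b': at 4 (via fail)  emit P1@[31:31]
pos 32 'c': at 5  emit P3@[31:32]
pos 33 'c': at 1 (via fail)
pos 34 'b': at 2  emit P1@[34:34]
pos 35 'a': at 3  emit P0@[33:35],P4@[34:35]
pos 36 'c': at 1 (via fail)
pos 37 'b': at 2  emit P1@[37:37]

All matches (sorted): [[2,1],[3,0],[3,4],[5,1],[6,3],[8,1],[9,3],[10,1],[10,2],[11,3],[15,1],[16,0],[16,4],[17,1],[18,3],[19,1],[19,2],[20,3],[22,1],[23,0],[23,4],[25,1],[26,3],[28,1],[29,3],[30,1],[30,2],[31,1],[32,3],[34,1],[35,0],[35,4],[37,1]]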